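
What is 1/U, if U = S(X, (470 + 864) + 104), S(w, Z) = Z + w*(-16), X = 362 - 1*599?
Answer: 1/5230 ≈ 0.00019120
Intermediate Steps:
X = -237 (X = 362 - 599 = -237)
S(w, Z) = Z - 16*w
U = 5230 (U = ((470 + 864) + 104) - 16*(-237) = (1334 + 104) + 3792 = 1438 + 3792 = 5230)
1/U = 1/5230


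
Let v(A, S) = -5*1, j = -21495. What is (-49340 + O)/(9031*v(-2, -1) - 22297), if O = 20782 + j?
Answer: 50053/67452 ≈ 0.74205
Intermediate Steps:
O = -713 (O = 20782 - 21495 = -713)
v(A, S) = -5
(-49340 + O)/(9031*v(-2, -1) - 22297) = (-49340 - 713)/(9031*(-5) - 22297) = -50053/(-45155 - 22297) = -50053/(-67452) = -50053*(-1/67452) = 50053/67452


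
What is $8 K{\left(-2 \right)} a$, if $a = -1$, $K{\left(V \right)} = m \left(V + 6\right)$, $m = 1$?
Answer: $-32$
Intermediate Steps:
$K{\left(V \right)} = 6 + V$ ($K{\left(V \right)} = 1 \left(V + 6\right) = 1 \left(6 + V\right) = 6 + V$)
$8 K{\left(-2 \right)} a = 8 \left(6 - 2\right) \left(-1\right) = 8 \cdot 4 \left(-1\right) = 32 \left(-1\right) = -32$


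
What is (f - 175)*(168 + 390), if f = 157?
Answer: -10044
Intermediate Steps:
(f - 175)*(168 + 390) = (157 - 175)*(168 + 390) = -18*558 = -10044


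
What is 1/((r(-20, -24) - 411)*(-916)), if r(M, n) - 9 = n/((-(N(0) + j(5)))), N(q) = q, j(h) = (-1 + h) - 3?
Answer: 1/346248 ≈ 2.8881e-6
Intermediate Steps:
j(h) = -4 + h
r(M, n) = 9 - n (r(M, n) = 9 + n/((-(0 + (-4 + 5)))) = 9 + n/((-(0 + 1))) = 9 + n/((-1*1)) = 9 + n/(-1) = 9 + n*(-1) = 9 - n)
1/((r(-20, -24) - 411)*(-916)) = 1/(((9 - 1*(-24)) - 411)*(-916)) = -1/916/((9 + 24) - 411) = -1/916/(33 - 411) = -1/916/(-378) = -1/378*(-1/916) = 1/346248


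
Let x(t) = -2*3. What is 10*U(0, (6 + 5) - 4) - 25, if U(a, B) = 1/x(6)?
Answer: -80/3 ≈ -26.667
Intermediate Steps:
x(t) = -6
U(a, B) = -1/6 (U(a, B) = 1/(-6) = -1/6)
10*U(0, (6 + 5) - 4) - 25 = 10*(-1/6) - 25 = -5/3 - 25 = -80/3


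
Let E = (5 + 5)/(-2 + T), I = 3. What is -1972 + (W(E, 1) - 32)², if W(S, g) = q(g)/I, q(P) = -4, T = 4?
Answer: -7748/9 ≈ -860.89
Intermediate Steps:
E = 5 (E = (5 + 5)/(-2 + 4) = 10/2 = 10*(½) = 5)
W(S, g) = -4/3
-1972 + (W(E, 1) - 32)² = -1972 + (-4/3 - 32)² = -1972 + (-100/3)² = -1972 + 10000/9 = -7748/9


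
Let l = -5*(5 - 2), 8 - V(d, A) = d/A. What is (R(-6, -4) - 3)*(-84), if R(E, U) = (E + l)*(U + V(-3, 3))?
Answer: 9072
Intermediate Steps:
V(d, A) = 8 - d/A
l = -15 (l = -5*3 = -15)
R(E, U) = (-15 + E)*(9 + U) (R(E, U) = (E - 15)*(U + (8 - 1*(-3)/3)) = (-15 + E)*(U + (8 - 1*(-3)*1/3)) = (-15 + E)*(U + (8 + 1)) = (-15 + E)*(U + 9) = (-15 + E)*(9 + U))
(R(-6, -4) - 3)*(-84) = ((-135 - 15*(-4) + 9*(-6) - 6*(-4)) - 3)*(-84) = ((-135 + 60 - 54 + 24) - 3)*(-84) = (-105 - 3)*(-84) = -108*(-84) = 9072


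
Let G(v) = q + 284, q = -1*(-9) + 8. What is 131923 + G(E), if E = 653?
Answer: 132224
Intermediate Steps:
q = 17 (q = 9 + 8 = 17)
G(v) = 301 (G(v) = 17 + 284 = 301)
131923 + G(E) = 131923 + 301 = 132224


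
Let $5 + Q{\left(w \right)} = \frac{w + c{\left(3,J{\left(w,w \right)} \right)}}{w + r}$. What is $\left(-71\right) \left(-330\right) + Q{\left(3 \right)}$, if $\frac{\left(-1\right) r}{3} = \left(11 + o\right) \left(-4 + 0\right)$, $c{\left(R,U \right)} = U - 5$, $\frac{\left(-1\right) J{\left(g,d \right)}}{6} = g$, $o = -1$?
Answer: $\frac{2881255}{123} \approx 23425.0$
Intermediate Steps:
$J{\left(g,d \right)} = - 6 g$
$c{\left(R,U \right)} = -5 + U$ ($c{\left(R,U \right)} = U - 5 = -5 + U$)
$r = 120$ ($r = - 3 \left(11 - 1\right) \left(-4 + 0\right) = - 3 \cdot 10 \left(-4\right) = \left(-3\right) \left(-40\right) = 120$)
$Q{\left(w \right)} = -5 + \frac{-5 - 5 w}{120 + w}$ ($Q{\left(w \right)} = -5 + \frac{w - \left(5 + 6 w\right)}{w + 120} = -5 + \frac{-5 - 5 w}{120 + w}$)
$\left(-71\right) \left(-330\right) + Q{\left(3 \right)} = \left(-71\right) \left(-330\right) + \frac{5 \left(-121 - 6\right)}{120 + 3} = 23430 + \frac{5 \left(-121 - 6\right)}{123} = 23430 + 5 \cdot \frac{1}{123} \left(-127\right) = 23430 - \frac{635}{123} = \frac{2881255}{123}$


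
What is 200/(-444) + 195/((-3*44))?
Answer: -9415/4884 ≈ -1.9277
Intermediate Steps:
200/(-444) + 195/((-3*44)) = 200*(-1/444) + 195/(-132) = -50/111 + 195*(-1/132) = -50/111 - 65/44 = -9415/4884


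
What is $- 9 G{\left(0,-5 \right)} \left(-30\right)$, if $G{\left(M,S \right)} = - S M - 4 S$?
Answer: $5400$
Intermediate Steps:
$G{\left(M,S \right)} = - 4 S - M S$ ($G{\left(M,S \right)} = - M S - 4 S = - 4 S - M S$)
$- 9 G{\left(0,-5 \right)} \left(-30\right) = - 9 \left(\left(-1\right) \left(-5\right) \left(4 + 0\right)\right) \left(-30\right) = - 9 \left(\left(-1\right) \left(-5\right) 4\right) \left(-30\right) = \left(-9\right) 20 \left(-30\right) = \left(-180\right) \left(-30\right) = 5400$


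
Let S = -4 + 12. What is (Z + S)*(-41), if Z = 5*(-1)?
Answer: -123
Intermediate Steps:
Z = -5
S = 8
(Z + S)*(-41) = (-5 + 8)*(-41) = 3*(-41) = -123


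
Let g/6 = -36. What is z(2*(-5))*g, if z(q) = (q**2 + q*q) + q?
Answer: -41040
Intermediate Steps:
z(q) = q + 2*q**2 (z(q) = (q**2 + q**2) + q = 2*q**2 + q = q + 2*q**2)
g = -216 (g = 6*(-36) = -216)
z(2*(-5))*g = ((2*(-5))*(1 + 2*(2*(-5))))*(-216) = -10*(1 + 2*(-10))*(-216) = -10*(1 - 20)*(-216) = -10*(-19)*(-216) = 190*(-216) = -41040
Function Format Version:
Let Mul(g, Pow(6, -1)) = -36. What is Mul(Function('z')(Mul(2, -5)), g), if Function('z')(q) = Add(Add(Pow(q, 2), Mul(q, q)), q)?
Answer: -41040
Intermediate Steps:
Function('z')(q) = Add(q, Mul(2, Pow(q, 2))) (Function('z')(q) = Add(Add(Pow(q, 2), Pow(q, 2)), q) = Add(Mul(2, Pow(q, 2)), q) = Add(q, Mul(2, Pow(q, 2))))
g = -216 (g = Mul(6, -36) = -216)
Mul(Function('z')(Mul(2, -5)), g) = Mul(Mul(Mul(2, -5), Add(1, Mul(2, Mul(2, -5)))), -216) = Mul(Mul(-10, Add(1, Mul(2, -10))), -216) = Mul(Mul(-10, Add(1, -20)), -216) = Mul(Mul(-10, -19), -216) = Mul(190, -216) = -41040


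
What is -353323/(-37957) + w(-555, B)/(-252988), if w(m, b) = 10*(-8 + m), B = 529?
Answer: 44800088517/4801332758 ≈ 9.3308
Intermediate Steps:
w(m, b) = -80 + 10*m
-353323/(-37957) + w(-555, B)/(-252988) = -353323/(-37957) + (-80 + 10*(-555))/(-252988) = -353323*(-1/37957) + (-80 - 5550)*(-1/252988) = 353323/37957 - 5630*(-1/252988) = 353323/37957 + 2815/126494 = 44800088517/4801332758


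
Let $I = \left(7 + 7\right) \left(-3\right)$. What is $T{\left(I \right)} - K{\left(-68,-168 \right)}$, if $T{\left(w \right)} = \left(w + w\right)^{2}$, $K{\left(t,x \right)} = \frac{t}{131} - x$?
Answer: $\frac{902396}{131} \approx 6888.5$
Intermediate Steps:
$K{\left(t,x \right)} = - x + \frac{t}{131}$ ($K{\left(t,x \right)} = t \frac{1}{131} - x = \frac{t}{131} - x = - x + \frac{t}{131}$)
$I = -42$ ($I = 14 \left(-3\right) = -42$)
$T{\left(w \right)} = 4 w^{2}$ ($T{\left(w \right)} = \left(2 w\right)^{2} = 4 w^{2}$)
$T{\left(I \right)} - K{\left(-68,-168 \right)} = 4 \left(-42\right)^{2} - \left(\left(-1\right) \left(-168\right) + \frac{1}{131} \left(-68\right)\right) = 4 \cdot 1764 - \left(168 - \frac{68}{131}\right) = 7056 - \frac{21940}{131} = \frac{902396}{131}$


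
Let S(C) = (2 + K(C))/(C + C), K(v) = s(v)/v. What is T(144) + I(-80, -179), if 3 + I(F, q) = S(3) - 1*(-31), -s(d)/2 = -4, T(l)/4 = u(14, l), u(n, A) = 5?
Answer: 439/9 ≈ 48.778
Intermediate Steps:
T(l) = 20 (T(l) = 4*5 = 20)
s(d) = 8 (s(d) = -2*(-4) = 8)
K(v) = 8/v
S(C) = (2 + 8/C)/(2*C) (S(C) = (2 + 8/C)/(C + C) = (2 + 8/C)/((2*C)) = (2 + 8/C)*(1/(2*C)) = (2 + 8/C)/(2*C))
I(F, q) = 259/9 (I(F, q) = -3 + ((4 + 3)/3² - 1*(-31)) = -3 + ((⅑)*7 + 31) = -3 + (7/9 + 31) = -3 + 286/9 = 259/9)
T(144) + I(-80, -179) = 20 + 259/9 = 439/9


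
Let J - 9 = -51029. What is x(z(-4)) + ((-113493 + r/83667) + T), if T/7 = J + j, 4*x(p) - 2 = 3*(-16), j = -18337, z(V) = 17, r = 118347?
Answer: -33411138325/55778 ≈ -5.9900e+5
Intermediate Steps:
J = -51020 (J = 9 - 51029 = -51020)
x(p) = -23/2 (x(p) = 1/2 + (3*(-16))/4 = 1/2 + (1/4)*(-48) = 1/2 - 12 = -23/2)
T = -485499 (T = 7*(-51020 - 18337) = 7*(-69357) = -485499)
x(z(-4)) + ((-113493 + r/83667) + T) = -23/2 + ((-113493 + 118347/83667) - 485499) = -23/2 + ((-113493 + 118347*(1/83667)) - 485499) = -23/2 + ((-113493 + 39449/27889) - 485499) = -23/2 + (-3165166828/27889 - 485499) = -23/2 - 16705248439/27889 = -33411138325/55778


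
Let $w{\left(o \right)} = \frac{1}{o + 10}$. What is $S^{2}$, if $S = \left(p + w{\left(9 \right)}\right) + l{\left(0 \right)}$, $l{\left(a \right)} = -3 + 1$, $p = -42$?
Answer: $\frac{697225}{361} \approx 1931.4$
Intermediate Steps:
$w{\left(o \right)} = \frac{1}{10 + o}$
$l{\left(a \right)} = -2$
$S = - \frac{835}{19}$ ($S = \left(-42 + \frac{1}{10 + 9}\right) - 2 = \left(-42 + \frac{1}{19}\right) - 2 = - \frac{797}{19} - 2 = - \frac{835}{19} \approx -43.947$)
$S^{2} = \left(- \frac{835}{19}\right)^{2} = \frac{697225}{361}$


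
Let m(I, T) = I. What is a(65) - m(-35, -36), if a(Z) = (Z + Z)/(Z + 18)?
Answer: 3035/83 ≈ 36.566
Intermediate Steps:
a(Z) = 2*Z/(18 + Z) (a(Z) = (2*Z)/(18 + Z) = 2*Z/(18 + Z))
a(65) - m(-35, -36) = 2*65/(18 + 65) - 1*(-35) = 2*65/83 + 35 = 2*65*(1/83) + 35 = 130/83 + 35 = 3035/83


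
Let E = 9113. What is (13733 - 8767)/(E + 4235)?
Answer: 2483/6674 ≈ 0.37204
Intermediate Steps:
(13733 - 8767)/(E + 4235) = (13733 - 8767)/(9113 + 4235) = 4966/13348 = 4966*(1/13348) = 2483/6674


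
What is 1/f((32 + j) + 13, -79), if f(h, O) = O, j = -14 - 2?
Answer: -1/79 ≈ -0.012658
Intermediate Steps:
j = -16
1/f((32 + j) + 13, -79) = 1/(-79) = -1/79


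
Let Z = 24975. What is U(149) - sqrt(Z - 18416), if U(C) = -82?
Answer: -82 - sqrt(6559) ≈ -162.99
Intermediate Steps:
U(149) - sqrt(Z - 18416) = -82 - sqrt(24975 - 18416) = -82 - sqrt(6559)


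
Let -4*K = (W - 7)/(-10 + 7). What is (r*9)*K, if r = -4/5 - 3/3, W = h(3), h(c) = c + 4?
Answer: 0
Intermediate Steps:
h(c) = 4 + c
W = 7 (W = 4 + 3 = 7)
K = 0 (K = -(7 - 7)/(4*(-10 + 7)) = -0/(-3) = -0*(-1)/3 = -¼*0 = 0)
r = -9/5 (r = -4*⅕ - 3*⅓ = -⅘ - 1 = -9/5 ≈ -1.8000)
(r*9)*K = -9/5*9*0 = -81/5*0 = 0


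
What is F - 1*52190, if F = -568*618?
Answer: -403214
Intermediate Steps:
F = -351024
F - 1*52190 = -351024 - 1*52190 = -351024 - 52190 = -403214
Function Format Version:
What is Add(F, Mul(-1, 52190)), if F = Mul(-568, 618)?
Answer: -403214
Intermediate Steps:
F = -351024
Add(F, Mul(-1, 52190)) = Add(-351024, Mul(-1, 52190)) = Add(-351024, -52190) = -403214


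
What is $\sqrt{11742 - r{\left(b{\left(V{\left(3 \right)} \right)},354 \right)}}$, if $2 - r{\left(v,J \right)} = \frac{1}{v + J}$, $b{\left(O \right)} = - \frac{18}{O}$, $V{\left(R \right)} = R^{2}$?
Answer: $\frac{\sqrt{90914582}}{88} \approx 108.35$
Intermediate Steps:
$r{\left(v,J \right)} = 2 - \frac{1}{J + v}$ ($r{\left(v,J \right)} = 2 - \frac{1}{v + J} = 2 - \frac{1}{J + v}$)
$\sqrt{11742 - r{\left(b{\left(V{\left(3 \right)} \right)},354 \right)}} = \sqrt{11742 - \frac{-1 + 2 \cdot 354 + 2 \left(- \frac{18}{3^{2}}\right)}{354 - \frac{18}{3^{2}}}} = \sqrt{11742 - \frac{-1 + 708 + 2 \left(- \frac{18}{9}\right)}{354 - \frac{18}{9}}} = \sqrt{11742 - \frac{-1 + 708 + 2 \left(\left(-18\right) \frac{1}{9}\right)}{354 - 2}} = \sqrt{11742 - \frac{-1 + 708 + 2 \left(-2\right)}{354 - 2}} = \sqrt{11742 - \frac{-1 + 708 - 4}{352}} = \sqrt{11742 - \frac{1}{352} \cdot 703} = \sqrt{11742 - \frac{703}{352}} = \sqrt{\frac{4132481}{352}} = \frac{\sqrt{90914582}}{88}$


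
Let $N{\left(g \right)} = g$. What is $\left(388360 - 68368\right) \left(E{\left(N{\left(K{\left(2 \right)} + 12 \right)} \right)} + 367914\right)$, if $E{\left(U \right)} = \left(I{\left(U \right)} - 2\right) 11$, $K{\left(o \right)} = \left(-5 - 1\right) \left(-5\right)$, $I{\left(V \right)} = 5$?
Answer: $117740096424$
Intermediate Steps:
$K{\left(o \right)} = 30$ ($K{\left(o \right)} = \left(-6\right) \left(-5\right) = 30$)
$E{\left(U \right)} = 33$ ($E{\left(U \right)} = \left(5 - 2\right) 11 = 3 \cdot 11 = 33$)
$\left(388360 - 68368\right) \left(E{\left(N{\left(K{\left(2 \right)} + 12 \right)} \right)} + 367914\right) = \left(388360 - 68368\right) \left(33 + 367914\right) = 319992 \cdot 367947 = 117740096424$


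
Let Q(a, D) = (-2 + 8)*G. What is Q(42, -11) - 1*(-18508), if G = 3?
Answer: 18526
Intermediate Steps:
Q(a, D) = 18 (Q(a, D) = (-2 + 8)*3 = 6*3 = 18)
Q(42, -11) - 1*(-18508) = 18 - 1*(-18508) = 18 + 18508 = 18526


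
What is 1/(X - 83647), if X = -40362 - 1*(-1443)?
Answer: -1/122566 ≈ -8.1589e-6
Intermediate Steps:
X = -38919 (X = -40362 + 1443 = -38919)
1/(X - 83647) = 1/(-38919 - 83647) = 1/(-122566) = -1/122566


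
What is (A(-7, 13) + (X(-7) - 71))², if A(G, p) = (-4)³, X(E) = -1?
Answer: 18496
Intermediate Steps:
A(G, p) = -64
(A(-7, 13) + (X(-7) - 71))² = (-64 + (-1 - 71))² = (-64 - 72)² = (-136)² = 18496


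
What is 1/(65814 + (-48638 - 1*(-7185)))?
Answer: 1/24361 ≈ 4.1049e-5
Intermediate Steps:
1/(65814 + (-48638 - 1*(-7185))) = 1/(65814 + (-48638 + 7185)) = 1/(65814 - 41453) = 1/24361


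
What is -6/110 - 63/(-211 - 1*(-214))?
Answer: -1158/55 ≈ -21.055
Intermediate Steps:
-6/110 - 63/(-211 - 1*(-214)) = -6*1/110 - 63/(-211 + 214) = -3/55 - 63/3 = -3/55 - 63*⅓ = -3/55 - 21 = -1158/55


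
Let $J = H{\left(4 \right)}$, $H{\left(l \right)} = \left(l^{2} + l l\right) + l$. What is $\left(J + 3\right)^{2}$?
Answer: $1521$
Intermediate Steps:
$H{\left(l \right)} = l + 2 l^{2}$ ($H{\left(l \right)} = \left(l^{2} + l^{2}\right) + l = 2 l^{2} + l = l + 2 l^{2}$)
$J = 36$ ($J = 4 \left(1 + 2 \cdot 4\right) = 4 \left(1 + 8\right) = 4 \cdot 9 = 36$)
$\left(J + 3\right)^{2} = \left(36 + 3\right)^{2} = 39^{2} = 1521$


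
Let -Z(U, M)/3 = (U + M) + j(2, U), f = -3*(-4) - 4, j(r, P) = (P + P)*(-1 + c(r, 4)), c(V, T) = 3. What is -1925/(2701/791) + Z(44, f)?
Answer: -3370159/2701 ≈ -1247.7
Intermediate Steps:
j(r, P) = 4*P (j(r, P) = (P + P)*(-1 + 3) = (2*P)*2 = 4*P)
f = 8 (f = 12 - 4 = 8)
Z(U, M) = -15*U - 3*M (Z(U, M) = -3*((U + M) + 4*U) = -3*((M + U) + 4*U) = -3*(M + 5*U) = -15*U - 3*M)
-1925/(2701/791) + Z(44, f) = -1925/(2701/791) + (-15*44 - 3*8) = -1925/(2701*(1/791)) + (-660 - 24) = -1925/2701/791 - 684 = -1925*791/2701 - 684 = -1522675/2701 - 684 = -3370159/2701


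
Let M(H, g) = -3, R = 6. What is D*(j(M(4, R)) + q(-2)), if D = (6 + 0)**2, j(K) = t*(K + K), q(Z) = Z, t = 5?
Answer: -1152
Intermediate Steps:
j(K) = 10*K (j(K) = 5*(K + K) = 5*(2*K) = 10*K)
D = 36 (D = 6**2 = 36)
D*(j(M(4, R)) + q(-2)) = 36*(10*(-3) - 2) = 36*(-30 - 2) = 36*(-32) = -1152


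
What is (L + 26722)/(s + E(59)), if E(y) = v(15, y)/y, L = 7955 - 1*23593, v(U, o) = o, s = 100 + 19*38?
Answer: 11084/823 ≈ 13.468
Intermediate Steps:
s = 822 (s = 100 + 722 = 822)
L = -15638 (L = 7955 - 23593 = -15638)
E(y) = 1 (E(y) = y/y = 1)
(L + 26722)/(s + E(59)) = (-15638 + 26722)/(822 + 1) = 11084/823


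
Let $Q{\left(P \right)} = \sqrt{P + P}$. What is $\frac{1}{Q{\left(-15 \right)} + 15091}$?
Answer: $\frac{15091}{227738311} - \frac{i \sqrt{30}}{227738311} \approx 6.6265 \cdot 10^{-5} - 2.4051 \cdot 10^{-8} i$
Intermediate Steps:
$Q{\left(P \right)} = \sqrt{2} \sqrt{P}$ ($Q{\left(P \right)} = \sqrt{2 P} = \sqrt{2} \sqrt{P}$)
$\frac{1}{Q{\left(-15 \right)} + 15091} = \frac{1}{\sqrt{2} \sqrt{-15} + 15091} = \frac{1}{\sqrt{2} i \sqrt{15} + 15091} = \frac{1}{i \sqrt{30} + 15091} = \frac{1}{15091 + i \sqrt{30}}$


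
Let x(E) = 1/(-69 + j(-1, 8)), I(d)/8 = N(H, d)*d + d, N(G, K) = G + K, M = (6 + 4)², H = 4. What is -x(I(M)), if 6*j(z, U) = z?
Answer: 6/415 ≈ 0.014458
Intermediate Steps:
j(z, U) = z/6
M = 100 (M = 10² = 100)
I(d) = 8*d + 8*d*(4 + d) (I(d) = 8*((4 + d)*d + d) = 8*(d*(4 + d) + d) = 8*(d + d*(4 + d)) = 8*d + 8*d*(4 + d))
x(E) = -6/415 (x(E) = 1/(-69 + (⅙)*(-1)) = 1/(-69 - ⅙) = 1/(-415/6) = -6/415)
-x(I(M)) = -1*(-6/415) = 6/415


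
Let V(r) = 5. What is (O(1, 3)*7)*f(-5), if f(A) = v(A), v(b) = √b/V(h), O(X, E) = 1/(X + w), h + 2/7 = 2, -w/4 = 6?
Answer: -7*I*√5/115 ≈ -0.13611*I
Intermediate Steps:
w = -24 (w = -4*6 = -24)
h = 12/7 (h = -2/7 + 2 = 12/7 ≈ 1.7143)
O(X, E) = 1/(-24 + X) (O(X, E) = 1/(X - 24) = 1/(-24 + X))
v(b) = √b/5
f(A) = √A/5
(O(1, 3)*7)*f(-5) = (7/(-24 + 1))*(√(-5)/5) = (7/(-23))*((I*√5)/5) = (-1/23*7)*(I*√5/5) = -7*I*√5/115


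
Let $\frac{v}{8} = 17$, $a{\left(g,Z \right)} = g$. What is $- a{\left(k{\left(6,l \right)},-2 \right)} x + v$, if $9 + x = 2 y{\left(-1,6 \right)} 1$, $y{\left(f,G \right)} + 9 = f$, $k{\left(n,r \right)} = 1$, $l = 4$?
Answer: $165$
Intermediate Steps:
$y{\left(f,G \right)} = -9 + f$
$v = 136$ ($v = 8 \cdot 17 = 136$)
$x = -29$ ($x = -9 + 2 \left(-9 - 1\right) 1 = -9 + 2 \left(-10\right) 1 = -9 - 20 = -29$)
$- a{\left(k{\left(6,l \right)},-2 \right)} x + v = \left(-1\right) 1 \left(-29\right) + 136 = \left(-1\right) \left(-29\right) + 136 = 29 + 136 = 165$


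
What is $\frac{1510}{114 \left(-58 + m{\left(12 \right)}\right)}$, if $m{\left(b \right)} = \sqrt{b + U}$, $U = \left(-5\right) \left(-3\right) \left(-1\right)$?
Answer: $- \frac{43790}{191919} - \frac{755 i \sqrt{3}}{191919} \approx -0.22817 - 0.0068138 i$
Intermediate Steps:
$U = -15$ ($U = 15 \left(-1\right) = -15$)
$m{\left(b \right)} = \sqrt{-15 + b}$ ($m{\left(b \right)} = \sqrt{b - 15} = \sqrt{-15 + b}$)
$\frac{1510}{114 \left(-58 + m{\left(12 \right)}\right)} = \frac{1510}{114 \left(-58 + \sqrt{-15 + 12}\right)} = \frac{1510}{114 \left(-58 + \sqrt{-3}\right)} = \frac{1510}{114 \left(-58 + i \sqrt{3}\right)} = \frac{1510}{-6612 + 114 i \sqrt{3}}$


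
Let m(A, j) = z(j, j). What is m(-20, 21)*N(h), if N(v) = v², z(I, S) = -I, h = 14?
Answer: -4116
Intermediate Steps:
m(A, j) = -j
m(-20, 21)*N(h) = -1*21*14² = -21*196 = -4116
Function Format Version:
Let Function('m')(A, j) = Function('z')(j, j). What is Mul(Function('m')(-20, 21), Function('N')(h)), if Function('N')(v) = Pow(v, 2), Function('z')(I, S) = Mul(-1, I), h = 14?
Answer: -4116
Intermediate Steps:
Function('m')(A, j) = Mul(-1, j)
Mul(Function('m')(-20, 21), Function('N')(h)) = Mul(Mul(-1, 21), Pow(14, 2)) = Mul(-21, 196) = -4116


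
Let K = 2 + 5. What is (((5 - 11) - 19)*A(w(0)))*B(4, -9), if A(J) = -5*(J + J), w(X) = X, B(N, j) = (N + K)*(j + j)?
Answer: 0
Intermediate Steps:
K = 7
B(N, j) = 2*j*(7 + N) (B(N, j) = (N + 7)*(j + j) = (7 + N)*(2*j) = 2*j*(7 + N))
A(J) = -10*J
(((5 - 11) - 19)*A(w(0)))*B(4, -9) = (((5 - 11) - 19)*(-10*0))*(2*(-9)*(7 + 4)) = ((-6 - 19)*0)*(2*(-9)*11) = -25*0*(-198) = 0*(-198) = 0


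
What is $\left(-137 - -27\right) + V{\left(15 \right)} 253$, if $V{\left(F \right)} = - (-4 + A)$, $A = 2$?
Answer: $396$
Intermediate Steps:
$V{\left(F \right)} = 2$ ($V{\left(F \right)} = - (-4 + 2) = \left(-1\right) \left(-2\right) = 2$)
$\left(-137 - -27\right) + V{\left(15 \right)} 253 = \left(-137 - -27\right) + 2 \cdot 253 = \left(-137 + 27\right) + 506 = -110 + 506 = 396$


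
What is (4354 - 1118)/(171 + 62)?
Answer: 3236/233 ≈ 13.888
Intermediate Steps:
(4354 - 1118)/(171 + 62) = 3236/233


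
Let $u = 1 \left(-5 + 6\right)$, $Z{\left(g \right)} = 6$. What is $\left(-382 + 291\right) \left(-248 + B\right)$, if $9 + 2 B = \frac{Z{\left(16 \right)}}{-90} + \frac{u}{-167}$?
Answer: $\frac{115133837}{5010} \approx 22981.0$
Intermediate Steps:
$u = 1$ ($u = 1 \cdot 1 = 1$)
$B = - \frac{22727}{5010}$ ($B = - \frac{9}{2} + \frac{\frac{6}{-90} + 1 \frac{1}{-167}}{2} = - \frac{9}{2} + \frac{6 \left(- \frac{1}{90}\right) + 1 \left(- \frac{1}{167}\right)}{2} = - \frac{9}{2} + \frac{- \frac{1}{15} - \frac{1}{167}}{2} = - \frac{9}{2} + \frac{1}{2} \left(- \frac{182}{2505}\right) = - \frac{9}{2} - \frac{91}{2505} = - \frac{22727}{5010} \approx -4.5363$)
$\left(-382 + 291\right) \left(-248 + B\right) = \left(-382 + 291\right) \left(-248 - \frac{22727}{5010}\right) = \left(-91\right) \left(- \frac{1265207}{5010}\right) = \frac{115133837}{5010}$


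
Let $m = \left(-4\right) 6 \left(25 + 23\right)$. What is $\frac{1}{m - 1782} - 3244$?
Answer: $- \frac{9517897}{2934} \approx -3244.0$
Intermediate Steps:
$m = -1152$ ($m = \left(-24\right) 48 = -1152$)
$\frac{1}{m - 1782} - 3244 = \frac{1}{-1152 - 1782} - 3244 = \frac{1}{-2934} - 3244 = - \frac{1}{2934} - 3244 = - \frac{9517897}{2934}$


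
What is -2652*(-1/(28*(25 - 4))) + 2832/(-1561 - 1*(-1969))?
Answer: 9539/833 ≈ 11.451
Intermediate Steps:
-2652*(-1/(28*(25 - 4))) + 2832/(-1561 - 1*(-1969)) = -2652/((-28*21)) + 2832/(-1561 + 1969) = -2652/(-588) + 2832/408 = -2652*(-1/588) + 2832*(1/408) = 221/49 + 118/17 = 9539/833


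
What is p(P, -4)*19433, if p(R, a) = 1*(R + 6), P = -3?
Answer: 58299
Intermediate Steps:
p(R, a) = 6 + R (p(R, a) = 1*(6 + R) = 6 + R)
p(P, -4)*19433 = (6 - 3)*19433 = 3*19433 = 58299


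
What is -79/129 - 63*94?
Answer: -764017/129 ≈ -5922.6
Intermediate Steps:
-79/129 - 63*94 = -79*1/129 - 5922 = -79/129 - 5922 = -764017/129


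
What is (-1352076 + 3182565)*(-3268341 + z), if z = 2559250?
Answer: -1297983275499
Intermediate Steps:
(-1352076 + 3182565)*(-3268341 + z) = (-1352076 + 3182565)*(-3268341 + 2559250) = 1830489*(-709091) = -1297983275499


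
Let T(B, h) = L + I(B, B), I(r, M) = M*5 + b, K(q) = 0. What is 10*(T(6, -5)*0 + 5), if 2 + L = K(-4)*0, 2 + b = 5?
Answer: 50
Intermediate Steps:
b = 3 (b = -2 + 5 = 3)
I(r, M) = 3 + 5*M (I(r, M) = M*5 + 3 = 5*M + 3 = 3 + 5*M)
L = -2 (L = -2 + 0*0 = -2 + 0 = -2)
T(B, h) = 1 + 5*B (T(B, h) = -2 + (3 + 5*B) = 1 + 5*B)
10*(T(6, -5)*0 + 5) = 10*((1 + 5*6)*0 + 5) = 10*((1 + 30)*0 + 5) = 10*(31*0 + 5) = 10*(0 + 5) = 10*5 = 50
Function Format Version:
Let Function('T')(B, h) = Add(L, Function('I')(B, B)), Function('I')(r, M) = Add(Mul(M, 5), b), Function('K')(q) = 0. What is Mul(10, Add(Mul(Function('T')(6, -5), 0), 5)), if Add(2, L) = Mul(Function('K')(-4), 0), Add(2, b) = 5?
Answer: 50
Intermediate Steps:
b = 3 (b = Add(-2, 5) = 3)
Function('I')(r, M) = Add(3, Mul(5, M)) (Function('I')(r, M) = Add(Mul(M, 5), 3) = Add(Mul(5, M), 3) = Add(3, Mul(5, M)))
L = -2 (L = Add(-2, Mul(0, 0)) = Add(-2, 0) = -2)
Function('T')(B, h) = Add(1, Mul(5, B)) (Function('T')(B, h) = Add(-2, Add(3, Mul(5, B))) = Add(1, Mul(5, B)))
Mul(10, Add(Mul(Function('T')(6, -5), 0), 5)) = Mul(10, Add(Mul(Add(1, Mul(5, 6)), 0), 5)) = Mul(10, Add(Mul(Add(1, 30), 0), 5)) = Mul(10, Add(Mul(31, 0), 5)) = Mul(10, Add(0, 5)) = Mul(10, 5) = 50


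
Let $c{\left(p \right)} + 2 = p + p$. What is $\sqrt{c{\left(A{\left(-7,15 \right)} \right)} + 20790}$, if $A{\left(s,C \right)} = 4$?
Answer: $2 \sqrt{5199} \approx 144.21$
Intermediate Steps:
$c{\left(p \right)} = -2 + 2 p$ ($c{\left(p \right)} = -2 + \left(p + p\right) = -2 + 2 p$)
$\sqrt{c{\left(A{\left(-7,15 \right)} \right)} + 20790} = \sqrt{\left(-2 + 2 \cdot 4\right) + 20790} = \sqrt{\left(-2 + 8\right) + 20790} = \sqrt{6 + 20790} = \sqrt{20796} = 2 \sqrt{5199}$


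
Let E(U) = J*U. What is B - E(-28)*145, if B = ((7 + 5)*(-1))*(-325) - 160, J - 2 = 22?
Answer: 101180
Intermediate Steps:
J = 24 (J = 2 + 22 = 24)
B = 3740 (B = (12*(-1))*(-325) - 160 = -12*(-325) - 160 = 3900 - 160 = 3740)
E(U) = 24*U
B - E(-28)*145 = 3740 - 24*(-28)*145 = 3740 - (-672)*145 = 3740 - 1*(-97440) = 3740 + 97440 = 101180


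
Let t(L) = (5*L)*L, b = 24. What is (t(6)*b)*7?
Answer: 30240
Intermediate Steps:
t(L) = 5*L²
(t(6)*b)*7 = ((5*6²)*24)*7 = ((5*36)*24)*7 = (180*24)*7 = 4320*7 = 30240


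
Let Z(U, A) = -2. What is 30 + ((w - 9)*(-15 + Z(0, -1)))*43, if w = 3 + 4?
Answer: 1492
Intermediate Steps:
w = 7
30 + ((w - 9)*(-15 + Z(0, -1)))*43 = 30 + ((7 - 9)*(-15 - 2))*43 = 30 - 2*(-17)*43 = 30 + 34*43 = 30 + 1462 = 1492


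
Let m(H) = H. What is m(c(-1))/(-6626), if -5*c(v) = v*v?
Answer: 1/33130 ≈ 3.0184e-5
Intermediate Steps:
c(v) = -v**2/5 (c(v) = -v*v/5 = -v**2/5)
m(c(-1))/(-6626) = -1/5*(-1)**2/(-6626) = -1/5*1*(-1/6626) = -1/5*(-1/6626) = 1/33130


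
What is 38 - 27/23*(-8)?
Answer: 1090/23 ≈ 47.391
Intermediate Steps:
38 - 27/23*(-8) = 38 + 216/23 = 1090/23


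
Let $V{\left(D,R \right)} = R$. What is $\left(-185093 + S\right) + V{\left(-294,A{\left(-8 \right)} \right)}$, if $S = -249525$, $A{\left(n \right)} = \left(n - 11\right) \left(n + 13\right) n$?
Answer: $-433858$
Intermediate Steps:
$A{\left(n \right)} = n \left(-11 + n\right) \left(13 + n\right)$ ($A{\left(n \right)} = \left(-11 + n\right) \left(13 + n\right) n = n \left(-11 + n\right) \left(13 + n\right)$)
$\left(-185093 + S\right) + V{\left(-294,A{\left(-8 \right)} \right)} = \left(-185093 - 249525\right) - 8 \left(-143 + \left(-8\right)^{2} + 2 \left(-8\right)\right) = -434618 - 8 \left(-143 + 64 - 16\right) = -434618 - -760 = -434618 + 760 = -433858$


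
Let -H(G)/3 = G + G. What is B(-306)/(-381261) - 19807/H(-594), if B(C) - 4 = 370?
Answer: -2517656521/452938068 ≈ -5.5585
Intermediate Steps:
H(G) = -6*G (H(G) = -3*(G + G) = -6*G)
B(C) = 374 (B(C) = 4 + 370 = 374)
B(-306)/(-381261) - 19807/H(-594) = 374/(-381261) - 19807/((-6*(-594))) = 374*(-1/381261) - 19807/3564 = -374/381261 - 19807*1/3564 = -374/381261 - 19807/3564 = -2517656521/452938068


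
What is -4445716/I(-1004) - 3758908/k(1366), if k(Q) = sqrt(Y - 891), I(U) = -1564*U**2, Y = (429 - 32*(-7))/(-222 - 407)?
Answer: 48323/17136272 + 1879454*I*sqrt(88231717)/140273 ≈ 0.0028199 + 1.2585e+5*I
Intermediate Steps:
Y = -653/629 (Y = (429 + 224)/(-629) = 653*(-1/629) = -653/629 ≈ -1.0382)
k(Q) = 2*I*sqrt(88231717)/629 (k(Q) = sqrt(-653/629 - 891) = sqrt(-561092/629) = 2*I*sqrt(88231717)/629)
-4445716/I(-1004) - 3758908/k(1366) = -4445716/((-1564*(-1004)**2)) - 3758908*(-I*sqrt(88231717)/280546) = -4445716/((-1564*1008016)) - (-1879454)*I*sqrt(88231717)/140273 = -4445716/(-1576537024) + 1879454*I*sqrt(88231717)/140273 = -4445716*(-1/1576537024) + 1879454*I*sqrt(88231717)/140273 = 48323/17136272 + 1879454*I*sqrt(88231717)/140273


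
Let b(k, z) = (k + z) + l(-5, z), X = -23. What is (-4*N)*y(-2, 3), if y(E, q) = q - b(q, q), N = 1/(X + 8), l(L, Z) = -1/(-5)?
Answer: -64/75 ≈ -0.85333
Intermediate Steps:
l(L, Z) = ⅕ (l(L, Z) = -1*(-⅕) = ⅕)
N = -1/15 (N = 1/(-23 + 8) = 1/(-15) = -1/15 ≈ -0.066667)
b(k, z) = ⅕ + k + z (b(k, z) = (k + z) + ⅕ = ⅕ + k + z)
y(E, q) = -⅕ - q (y(E, q) = q - (⅕ + q + q) = q - (⅕ + 2*q) = q + (-⅕ - 2*q) = -⅕ - q)
(-4*N)*y(-2, 3) = (-4*(-1/15))*(-⅕ - 1*3) = 4*(-⅕ - 3)/15 = (4/15)*(-16/5) = -64/75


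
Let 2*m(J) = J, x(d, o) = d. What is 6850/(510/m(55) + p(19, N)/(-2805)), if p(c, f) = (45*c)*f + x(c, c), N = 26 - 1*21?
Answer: 9607125/23863 ≈ 402.60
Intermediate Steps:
N = 5 (N = 26 - 21 = 5)
p(c, f) = c + 45*c*f (p(c, f) = (45*c)*f + c = 45*c*f + c = c + 45*c*f)
m(J) = J/2
6850/(510/m(55) + p(19, N)/(-2805)) = 6850/(510/(((1/2)*55)) + (19*(1 + 45*5))/(-2805)) = 6850/(510/(55/2) + (19*(1 + 225))*(-1/2805)) = 6850/(510*(2/55) + (19*226)*(-1/2805)) = 6850/(204/11 + 4294*(-1/2805)) = 6850/(204/11 - 4294/2805) = 6850/(47726/2805) = 6850*(2805/47726) = 9607125/23863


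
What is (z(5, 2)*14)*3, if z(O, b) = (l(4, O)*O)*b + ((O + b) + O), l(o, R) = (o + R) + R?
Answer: 6384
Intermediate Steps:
l(o, R) = o + 2*R (l(o, R) = (R + o) + R = o + 2*R)
z(O, b) = b + 2*O + O*b*(4 + 2*O) (z(O, b) = ((4 + 2*O)*O)*b + ((O + b) + O) = (O*(4 + 2*O))*b + (b + 2*O) = O*b*(4 + 2*O) + (b + 2*O) = b + 2*O + O*b*(4 + 2*O))
(z(5, 2)*14)*3 = ((2 + 2*5 + 2*5*2*(2 + 5))*14)*3 = ((2 + 10 + 2*5*2*7)*14)*3 = ((2 + 10 + 140)*14)*3 = (152*14)*3 = 2128*3 = 6384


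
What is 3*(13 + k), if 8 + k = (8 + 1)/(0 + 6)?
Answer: 39/2 ≈ 19.500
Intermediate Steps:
k = -13/2 (k = -8 + (8 + 1)/(0 + 6) = -8 + 9/6 = -8 + 9*(1/6) = -8 + 3/2 = -13/2 ≈ -6.5000)
3*(13 + k) = 3*(13 - 13/2) = 3*(13/2) = 39/2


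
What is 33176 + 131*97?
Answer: 45883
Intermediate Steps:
33176 + 131*97 = 33176 + 12707 = 45883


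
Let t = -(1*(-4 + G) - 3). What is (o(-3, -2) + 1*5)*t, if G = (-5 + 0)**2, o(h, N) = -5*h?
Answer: -360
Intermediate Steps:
G = 25 (G = (-5)**2 = 25)
t = -18 (t = -(1*(-4 + 25) - 3) = -(1*21 - 3) = -(21 - 3) = -1*18 = -18)
(o(-3, -2) + 1*5)*t = (-5*(-3) + 1*5)*(-18) = (15 + 5)*(-18) = 20*(-18) = -360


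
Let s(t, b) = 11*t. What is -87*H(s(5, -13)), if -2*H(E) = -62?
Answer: -2697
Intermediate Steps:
H(E) = 31 (H(E) = -1/2*(-62) = 31)
-87*H(s(5, -13)) = -87*31 = -2697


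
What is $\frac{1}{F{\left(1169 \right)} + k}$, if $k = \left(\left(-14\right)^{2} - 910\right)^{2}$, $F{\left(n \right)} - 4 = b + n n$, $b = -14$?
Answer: $\frac{1}{1876347} \approx 5.3295 \cdot 10^{-7}$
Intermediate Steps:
$F{\left(n \right)} = -10 + n^{2}$ ($F{\left(n \right)} = 4 + \left(-14 + n n\right) = 4 + \left(-14 + n^{2}\right) = -10 + n^{2}$)
$k = 509796$ ($k = \left(196 - 910\right)^{2} = \left(-714\right)^{2} = 509796$)
$\frac{1}{F{\left(1169 \right)} + k} = \frac{1}{\left(-10 + 1169^{2}\right) + 509796} = \frac{1}{\left(-10 + 1366561\right) + 509796} = \frac{1}{1366551 + 509796} = \frac{1}{1876347}$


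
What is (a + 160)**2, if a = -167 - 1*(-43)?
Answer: 1296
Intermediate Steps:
a = -124 (a = -167 + 43 = -124)
(a + 160)**2 = (-124 + 160)**2 = 36**2 = 1296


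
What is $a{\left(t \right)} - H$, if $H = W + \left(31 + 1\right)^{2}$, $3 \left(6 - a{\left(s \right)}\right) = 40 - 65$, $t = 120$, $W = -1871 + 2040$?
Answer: $- \frac{3536}{3} \approx -1178.7$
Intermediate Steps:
$W = 169$
$a{\left(s \right)} = \frac{43}{3}$ ($a{\left(s \right)} = 6 - \frac{40 - 65}{3} = 6 - - \frac{25}{3} = 6 + \frac{25}{3} = \frac{43}{3}$)
$H = 1193$ ($H = 169 + \left(31 + 1\right)^{2} = 169 + 32^{2} = 169 + 1024 = 1193$)
$a{\left(t \right)} - H = \frac{43}{3} - 1193 = - \frac{3536}{3}$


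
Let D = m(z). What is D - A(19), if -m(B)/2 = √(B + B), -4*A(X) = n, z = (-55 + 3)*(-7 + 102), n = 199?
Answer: 199/4 - 4*I*√2470 ≈ 49.75 - 198.8*I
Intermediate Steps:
z = -4940 (z = -52*95 = -4940)
A(X) = -199/4 (A(X) = -¼*199 = -199/4)
m(B) = -2*√2*√B (m(B) = -2*√(B + B) = -2*√2*√B)
D = -4*I*√2470 (D = -2*√2*√(-4940) = -2*√2*2*I*√1235 = -4*I*√2470 ≈ -198.8*I)
D - A(19) = -4*I*√2470 - 1*(-199/4) = -4*I*√2470 + 199/4 = 199/4 - 4*I*√2470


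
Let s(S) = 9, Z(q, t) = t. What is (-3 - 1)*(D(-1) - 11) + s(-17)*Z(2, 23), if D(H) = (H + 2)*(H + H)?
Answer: 259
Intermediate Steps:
D(H) = 2*H*(2 + H) (D(H) = (2 + H)*(2*H) = 2*H*(2 + H))
(-3 - 1)*(D(-1) - 11) + s(-17)*Z(2, 23) = (-3 - 1)*(2*(-1)*(2 - 1) - 11) + 9*23 = -4*(2*(-1)*1 - 11) + 207 = -4*(-2 - 11) + 207 = -4*(-13) + 207 = 52 + 207 = 259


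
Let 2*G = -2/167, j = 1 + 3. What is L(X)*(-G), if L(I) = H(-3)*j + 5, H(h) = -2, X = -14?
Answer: -3/167 ≈ -0.017964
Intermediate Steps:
j = 4
G = -1/167 (G = (-2/167)/2 = (-2*1/167)/2 = (1/2)*(-2/167) = -1/167 ≈ -0.0059880)
L(I) = -3 (L(I) = -2*4 + 5 = -8 + 5 = -3)
L(X)*(-G) = -(-3)*(-1)/167 = -3*1/167 = -3/167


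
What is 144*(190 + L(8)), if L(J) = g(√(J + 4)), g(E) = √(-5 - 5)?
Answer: 27360 + 144*I*√10 ≈ 27360.0 + 455.37*I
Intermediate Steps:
g(E) = I*√10 (g(E) = √(-10) = I*√10)
L(J) = I*√10
144*(190 + L(8)) = 144*(190 + I*√10) = 27360 + 144*I*√10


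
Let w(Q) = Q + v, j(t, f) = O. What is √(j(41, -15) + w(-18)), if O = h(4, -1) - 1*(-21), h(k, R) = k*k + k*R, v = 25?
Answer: 2*√10 ≈ 6.3246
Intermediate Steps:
h(k, R) = k² + R*k
O = 33 (O = 4*(-1 + 4) - 1*(-21) = 4*3 + 21 = 12 + 21 = 33)
j(t, f) = 33
w(Q) = 25 + Q (w(Q) = Q + 25 = 25 + Q)
√(j(41, -15) + w(-18)) = √(33 + (25 - 18)) = √(33 + 7) = √40 = 2*√10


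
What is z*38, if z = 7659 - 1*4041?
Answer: 137484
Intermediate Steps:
z = 3618 (z = 7659 - 4041 = 3618)
z*38 = 3618*38 = 137484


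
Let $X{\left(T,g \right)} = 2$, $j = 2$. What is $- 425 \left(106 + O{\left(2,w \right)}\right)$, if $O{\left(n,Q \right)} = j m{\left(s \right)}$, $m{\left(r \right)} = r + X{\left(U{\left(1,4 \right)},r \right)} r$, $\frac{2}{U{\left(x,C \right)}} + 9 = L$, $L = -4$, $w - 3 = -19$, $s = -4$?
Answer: $-34850$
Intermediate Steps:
$w = -16$ ($w = 3 - 19 = -16$)
$U{\left(x,C \right)} = - \frac{2}{13}$ ($U{\left(x,C \right)} = \frac{2}{-9 - 4} = \frac{2}{-13} = 2 \left(- \frac{1}{13}\right) = - \frac{2}{13}$)
$m{\left(r \right)} = 3 r$ ($m{\left(r \right)} = r + 2 r = 3 r$)
$O{\left(n,Q \right)} = -24$ ($O{\left(n,Q \right)} = 2 \cdot 3 \left(-4\right) = 2 \left(-12\right) = -24$)
$- 425 \left(106 + O{\left(2,w \right)}\right) = - 425 \left(106 - 24\right) = \left(-425\right) 82 = -34850$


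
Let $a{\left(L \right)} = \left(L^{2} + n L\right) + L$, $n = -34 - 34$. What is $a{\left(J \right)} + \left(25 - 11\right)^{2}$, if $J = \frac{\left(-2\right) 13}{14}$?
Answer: $\frac{15870}{49} \approx 323.88$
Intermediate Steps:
$J = - \frac{13}{7}$ ($J = \left(-26\right) \frac{1}{14} = - \frac{13}{7} \approx -1.8571$)
$n = -68$ ($n = -34 - 34 = -68$)
$a{\left(L \right)} = L^{2} - 67 L$ ($a{\left(L \right)} = \left(L^{2} - 68 L\right) + L = L^{2} - 67 L$)
$a{\left(J \right)} + \left(25 - 11\right)^{2} = - \frac{13 \left(-67 - \frac{13}{7}\right)}{7} + \left(25 - 11\right)^{2} = \left(- \frac{13}{7}\right) \left(- \frac{482}{7}\right) + 14^{2} = \frac{6266}{49} + 196 = \frac{15870}{49}$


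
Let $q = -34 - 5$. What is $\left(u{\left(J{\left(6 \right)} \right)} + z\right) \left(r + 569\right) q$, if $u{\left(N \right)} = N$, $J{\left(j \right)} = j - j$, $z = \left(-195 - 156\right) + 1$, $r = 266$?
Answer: $11397750$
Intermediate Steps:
$z = -350$ ($z = -351 + 1 = -350$)
$J{\left(j \right)} = 0$
$q = -39$
$\left(u{\left(J{\left(6 \right)} \right)} + z\right) \left(r + 569\right) q = \left(0 - 350\right) \left(266 + 569\right) \left(-39\right) = \left(-350\right) 835 \left(-39\right) = \left(-292250\right) \left(-39\right) = 11397750$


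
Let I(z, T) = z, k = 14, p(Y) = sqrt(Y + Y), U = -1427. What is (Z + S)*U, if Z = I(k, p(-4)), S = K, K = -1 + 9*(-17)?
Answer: 199780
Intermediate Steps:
K = -154 (K = -1 - 153 = -154)
p(Y) = sqrt(2)*sqrt(Y) (p(Y) = sqrt(2*Y) = sqrt(2)*sqrt(Y))
S = -154
Z = 14
(Z + S)*U = (14 - 154)*(-1427) = -140*(-1427) = 199780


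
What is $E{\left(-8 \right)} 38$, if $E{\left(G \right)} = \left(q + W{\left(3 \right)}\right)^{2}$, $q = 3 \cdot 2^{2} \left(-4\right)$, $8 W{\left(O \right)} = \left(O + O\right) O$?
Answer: $\frac{636291}{8} \approx 79536.0$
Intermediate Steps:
$W{\left(O \right)} = \frac{O^{2}}{4}$ ($W{\left(O \right)} = \frac{\left(O + O\right) O}{8} = \frac{2 O O}{8} = \frac{2 O^{2}}{8} = \frac{O^{2}}{4}$)
$q = -48$ ($q = 3 \cdot 4 \left(-4\right) = 12 \left(-4\right) = -48$)
$E{\left(G \right)} = \frac{33489}{16}$ ($E{\left(G \right)} = \left(-48 + \frac{3^{2}}{4}\right)^{2} = \left(-48 + \frac{1}{4} \cdot 9\right)^{2} = \left(-48 + \frac{9}{4}\right)^{2} = \left(- \frac{183}{4}\right)^{2} = \frac{33489}{16}$)
$E{\left(-8 \right)} 38 = \frac{33489}{16} \cdot 38 = \frac{636291}{8}$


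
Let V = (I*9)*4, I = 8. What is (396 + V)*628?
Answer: 429552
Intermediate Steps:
V = 288 (V = (8*9)*4 = 72*4 = 288)
(396 + V)*628 = (396 + 288)*628 = 684*628 = 429552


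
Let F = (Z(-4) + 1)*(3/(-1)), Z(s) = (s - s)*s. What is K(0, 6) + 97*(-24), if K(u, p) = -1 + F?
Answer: -2332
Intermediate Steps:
Z(s) = 0 (Z(s) = 0*s = 0)
F = -3 (F = (0 + 1)*(3/(-1)) = 1*(3*(-1)) = 1*(-3) = -3)
K(u, p) = -4 (K(u, p) = -1 - 3 = -4)
K(0, 6) + 97*(-24) = -4 + 97*(-24) = -4 - 2328 = -2332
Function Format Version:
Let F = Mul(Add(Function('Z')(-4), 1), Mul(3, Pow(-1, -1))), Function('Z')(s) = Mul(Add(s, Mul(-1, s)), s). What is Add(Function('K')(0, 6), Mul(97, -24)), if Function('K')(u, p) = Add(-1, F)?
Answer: -2332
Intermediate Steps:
Function('Z')(s) = 0 (Function('Z')(s) = Mul(0, s) = 0)
F = -3 (F = Mul(Add(0, 1), Mul(3, Pow(-1, -1))) = Mul(1, Mul(3, -1)) = Mul(1, -3) = -3)
Function('K')(u, p) = -4 (Function('K')(u, p) = Add(-1, -3) = -4)
Add(Function('K')(0, 6), Mul(97, -24)) = Add(-4, Mul(97, -24)) = Add(-4, -2328) = -2332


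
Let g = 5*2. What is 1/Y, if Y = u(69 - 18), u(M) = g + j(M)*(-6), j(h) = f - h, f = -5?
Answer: 1/346 ≈ 0.0028902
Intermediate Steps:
g = 10
j(h) = -5 - h
u(M) = 40 + 6*M (u(M) = 10 + (-5 - M)*(-6) = 10 + (30 + 6*M) = 40 + 6*M)
Y = 346 (Y = 40 + 6*(69 - 18) = 40 + 6*51 = 40 + 306 = 346)
1/Y = 1/346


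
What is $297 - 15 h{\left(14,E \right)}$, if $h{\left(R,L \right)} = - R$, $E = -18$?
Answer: $507$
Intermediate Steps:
$297 - 15 h{\left(14,E \right)} = 297 - 15 \left(\left(-1\right) 14\right) = 297 - -210 = 297 + 210 = 507$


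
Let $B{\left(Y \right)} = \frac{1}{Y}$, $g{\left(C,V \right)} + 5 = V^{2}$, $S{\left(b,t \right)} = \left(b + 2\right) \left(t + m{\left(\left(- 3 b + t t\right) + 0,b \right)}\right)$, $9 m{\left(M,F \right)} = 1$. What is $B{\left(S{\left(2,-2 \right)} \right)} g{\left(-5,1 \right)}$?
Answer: $\frac{9}{17} \approx 0.52941$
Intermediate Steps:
$m{\left(M,F \right)} = \frac{1}{9}$ ($m{\left(M,F \right)} = \frac{1}{9} \cdot 1 = \frac{1}{9}$)
$S{\left(b,t \right)} = \left(2 + b\right) \left(\frac{1}{9} + t\right)$ ($S{\left(b,t \right)} = \left(b + 2\right) \left(t + \frac{1}{9}\right) = \left(2 + b\right) \left(\frac{1}{9} + t\right)$)
$g{\left(C,V \right)} = -5 + V^{2}$
$B{\left(S{\left(2,-2 \right)} \right)} g{\left(-5,1 \right)} = \frac{-5 + 1^{2}}{\frac{2}{9} + 2 \left(-2\right) + \frac{1}{9} \cdot 2 + 2 \left(-2\right)} = \frac{-5 + 1}{\frac{2}{9} - 4 + \frac{2}{9} - 4} = \frac{1}{- \frac{68}{9}} \left(-4\right) = \left(- \frac{9}{68}\right) \left(-4\right) = \frac{9}{17}$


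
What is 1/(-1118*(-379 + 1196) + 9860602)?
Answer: 1/8947196 ≈ 1.1177e-7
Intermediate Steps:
1/(-1118*(-379 + 1196) + 9860602) = 1/(-1118*817 + 9860602) = 1/(-913406 + 9860602) = 1/8947196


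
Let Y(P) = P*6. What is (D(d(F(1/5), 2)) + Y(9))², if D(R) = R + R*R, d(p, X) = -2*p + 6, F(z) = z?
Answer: 5171076/625 ≈ 8273.7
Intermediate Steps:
d(p, X) = 6 - 2*p
D(R) = R + R²
Y(P) = 6*P
(D(d(F(1/5), 2)) + Y(9))² = ((6 - 2/5)*(1 + (6 - 2/5)) + 6*9)² = ((6 - 2/5)*(1 + (6 - 2/5)) + 54)² = ((6 - 2*⅕)*(1 + (6 - 2*⅕)) + 54)² = ((6 - ⅖)*(1 + (6 - ⅖)) + 54)² = (28*(1 + 28/5)/5 + 54)² = ((28/5)*(33/5) + 54)² = (924/25 + 54)² = (2274/25)² = 5171076/625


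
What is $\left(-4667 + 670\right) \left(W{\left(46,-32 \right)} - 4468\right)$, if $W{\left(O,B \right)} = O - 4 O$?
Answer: $18410182$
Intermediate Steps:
$W{\left(O,B \right)} = - 3 O$
$\left(-4667 + 670\right) \left(W{\left(46,-32 \right)} - 4468\right) = \left(-4667 + 670\right) \left(\left(-3\right) 46 - 4468\right) = - 3997 \left(-138 - 4468\right) = \left(-3997\right) \left(-4606\right) = 18410182$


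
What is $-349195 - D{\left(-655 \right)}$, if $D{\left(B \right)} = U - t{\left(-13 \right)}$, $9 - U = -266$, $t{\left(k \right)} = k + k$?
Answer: $-349496$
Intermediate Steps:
$t{\left(k \right)} = 2 k$
$U = 275$ ($U = 9 - -266 = 9 + 266 = 275$)
$D{\left(B \right)} = 301$ ($D{\left(B \right)} = 275 - 2 \left(-13\right) = 275 - -26 = 275 + 26 = 301$)
$-349195 - D{\left(-655 \right)} = -349195 - 301 = -349496$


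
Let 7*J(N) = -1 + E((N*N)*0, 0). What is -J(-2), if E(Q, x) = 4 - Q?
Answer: -3/7 ≈ -0.42857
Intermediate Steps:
J(N) = 3/7 (J(N) = (-1 + (4 - N*N*0))/7 = (-1 + (4 - N²*0))/7 = (-1 + (4 - 1*0))/7 = (-1 + (4 + 0))/7 = (-1 + 4)/7 = (⅐)*3 = 3/7)
-J(-2) = -1*3/7 = -3/7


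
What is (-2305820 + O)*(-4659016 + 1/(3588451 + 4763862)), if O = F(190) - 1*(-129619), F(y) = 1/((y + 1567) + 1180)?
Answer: 82905369676178892086784/8176914427 ≈ 1.0139e+13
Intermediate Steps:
F(y) = 1/(2747 + y) (F(y) = 1/((1567 + y) + 1180) = 1/(2747 + y))
O = 380691004/2937 (O = 1/(2747 + 190) - 1*(-129619) = 1/2937 + 129619 = 380691004/2937 ≈ 1.2962e+5)
(-2305820 + O)*(-4659016 + 1/(3588451 + 4763862)) = (-2305820 + 380691004/2937)*(-4659016 + 1/(3588451 + 4763862)) = -6391502336*(-4659016 + 1/8352313)/2937 = -6391502336/2937*(-38913559904007/8352313) = 82905369676178892086784/8176914427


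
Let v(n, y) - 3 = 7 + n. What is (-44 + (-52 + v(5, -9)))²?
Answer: 6561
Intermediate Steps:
v(n, y) = 10 + n (v(n, y) = 3 + (7 + n) = 10 + n)
(-44 + (-52 + v(5, -9)))² = (-44 + (-52 + (10 + 5)))² = (-44 + (-52 + 15))² = (-44 - 37)² = (-81)² = 6561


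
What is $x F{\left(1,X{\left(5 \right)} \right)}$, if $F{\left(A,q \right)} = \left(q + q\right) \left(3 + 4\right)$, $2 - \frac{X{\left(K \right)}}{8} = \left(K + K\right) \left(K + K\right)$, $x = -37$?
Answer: $406112$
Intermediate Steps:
$X{\left(K \right)} = 16 - 32 K^{2}$ ($X{\left(K \right)} = 16 - 8 \left(K + K\right) \left(K + K\right) = 16 - 8 \cdot 2 K 2 K = 16 - 8 \cdot 4 K^{2} = 16 - 32 K^{2}$)
$F{\left(A,q \right)} = 14 q$ ($F{\left(A,q \right)} = 2 q 7 = 14 q$)
$x F{\left(1,X{\left(5 \right)} \right)} = - 37 \cdot 14 \left(16 - 32 \cdot 5^{2}\right) = - 37 \cdot 14 \left(16 - 800\right) = - 37 \cdot 14 \left(-784\right) = \left(-37\right) \left(-10976\right) = 406112$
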